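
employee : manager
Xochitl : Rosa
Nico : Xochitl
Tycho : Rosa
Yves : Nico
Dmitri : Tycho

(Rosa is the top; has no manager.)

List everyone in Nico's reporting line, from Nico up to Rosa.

Nico -> Xochitl -> Rosa

Nico reports to Xochitl. Xochitl reports to Rosa. Rosa is at the top.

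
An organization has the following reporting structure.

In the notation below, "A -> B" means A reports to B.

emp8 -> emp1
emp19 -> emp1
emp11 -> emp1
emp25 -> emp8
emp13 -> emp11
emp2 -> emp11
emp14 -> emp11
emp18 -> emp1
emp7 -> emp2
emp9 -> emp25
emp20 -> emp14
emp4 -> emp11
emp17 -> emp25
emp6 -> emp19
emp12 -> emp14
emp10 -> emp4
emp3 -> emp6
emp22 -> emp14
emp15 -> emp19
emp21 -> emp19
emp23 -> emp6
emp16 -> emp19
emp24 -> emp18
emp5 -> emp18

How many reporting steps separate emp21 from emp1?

Chain from emp21 up to emp1: emp21 → emp19 → emp1. That is 2 steps up, so emp21 is 2 levels below emp1.

2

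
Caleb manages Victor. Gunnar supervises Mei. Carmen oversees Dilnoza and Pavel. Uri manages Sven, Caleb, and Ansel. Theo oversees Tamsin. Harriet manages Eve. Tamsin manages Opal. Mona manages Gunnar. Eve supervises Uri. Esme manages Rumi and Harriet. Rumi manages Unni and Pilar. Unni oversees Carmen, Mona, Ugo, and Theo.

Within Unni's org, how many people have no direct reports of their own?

5

The people in Unni's organization with no one reporting to them are Ugo, Pavel, Dilnoza, Mei, Opal. That is 5.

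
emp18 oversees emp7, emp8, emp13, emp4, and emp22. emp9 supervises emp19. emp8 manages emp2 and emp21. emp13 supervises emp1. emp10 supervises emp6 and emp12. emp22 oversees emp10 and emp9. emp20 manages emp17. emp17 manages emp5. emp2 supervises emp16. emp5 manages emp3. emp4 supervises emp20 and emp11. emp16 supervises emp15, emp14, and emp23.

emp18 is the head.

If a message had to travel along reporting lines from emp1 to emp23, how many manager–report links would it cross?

6

emp1 is 2 levels below emp18, and emp23 is 4 levels below emp18 (their lowest common manager). The shortest path runs up from emp1 to emp18 and back down to emp23: 2 + 4 = 6 links.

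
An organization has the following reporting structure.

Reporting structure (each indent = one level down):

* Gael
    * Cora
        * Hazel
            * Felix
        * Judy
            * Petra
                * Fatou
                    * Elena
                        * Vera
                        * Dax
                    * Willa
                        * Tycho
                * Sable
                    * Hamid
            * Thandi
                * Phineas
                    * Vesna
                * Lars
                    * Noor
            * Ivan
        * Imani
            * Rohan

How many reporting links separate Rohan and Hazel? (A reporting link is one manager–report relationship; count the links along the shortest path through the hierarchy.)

3

Rohan is 2 levels below Cora, and Hazel is 1 level below Cora (their lowest common manager). The shortest path runs up from Rohan to Cora and back down to Hazel: 2 + 1 = 3 links.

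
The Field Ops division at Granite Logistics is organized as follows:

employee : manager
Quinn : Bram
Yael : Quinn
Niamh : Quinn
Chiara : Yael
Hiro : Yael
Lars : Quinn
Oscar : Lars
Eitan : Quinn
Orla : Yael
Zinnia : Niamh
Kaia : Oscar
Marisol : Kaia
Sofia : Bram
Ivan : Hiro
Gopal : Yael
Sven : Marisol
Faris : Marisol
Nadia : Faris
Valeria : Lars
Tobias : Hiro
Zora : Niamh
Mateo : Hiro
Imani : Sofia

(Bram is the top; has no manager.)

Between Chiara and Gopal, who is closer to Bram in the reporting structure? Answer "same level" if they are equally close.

same level

Both Chiara and Gopal are 3 levels below Bram.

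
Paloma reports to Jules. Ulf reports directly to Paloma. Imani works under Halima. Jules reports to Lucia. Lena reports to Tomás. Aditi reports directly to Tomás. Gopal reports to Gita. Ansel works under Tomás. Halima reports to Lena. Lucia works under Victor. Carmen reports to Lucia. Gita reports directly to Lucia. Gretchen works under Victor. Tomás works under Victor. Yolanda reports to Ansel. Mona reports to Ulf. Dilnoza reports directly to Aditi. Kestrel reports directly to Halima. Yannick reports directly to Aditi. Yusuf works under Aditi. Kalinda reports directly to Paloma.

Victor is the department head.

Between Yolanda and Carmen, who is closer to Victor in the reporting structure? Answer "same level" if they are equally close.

Carmen

Yolanda is 3 levels below Victor; Carmen is 2. Carmen is higher.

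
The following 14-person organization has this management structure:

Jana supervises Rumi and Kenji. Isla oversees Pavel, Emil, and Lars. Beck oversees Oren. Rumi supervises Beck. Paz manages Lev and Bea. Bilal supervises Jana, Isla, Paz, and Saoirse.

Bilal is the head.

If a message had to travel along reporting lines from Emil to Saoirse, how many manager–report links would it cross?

3

Emil is 2 levels below Bilal, and Saoirse is 1 level below Bilal (their lowest common manager). The shortest path runs up from Emil to Bilal and back down to Saoirse: 2 + 1 = 3 links.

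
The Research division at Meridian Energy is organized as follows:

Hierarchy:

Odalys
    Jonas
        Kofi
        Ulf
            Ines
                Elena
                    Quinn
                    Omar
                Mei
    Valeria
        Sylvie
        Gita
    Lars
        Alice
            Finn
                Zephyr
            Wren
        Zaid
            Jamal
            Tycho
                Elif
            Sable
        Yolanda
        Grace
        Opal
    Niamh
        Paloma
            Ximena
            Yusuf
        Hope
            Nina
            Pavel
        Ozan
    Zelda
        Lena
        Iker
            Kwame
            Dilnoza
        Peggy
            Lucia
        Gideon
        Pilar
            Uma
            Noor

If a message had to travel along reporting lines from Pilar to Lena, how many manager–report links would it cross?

Pilar is 1 level below Zelda, and Lena is 1 level below Zelda (their lowest common manager). The shortest path runs up from Pilar to Zelda and back down to Lena: 1 + 1 = 2 links.

2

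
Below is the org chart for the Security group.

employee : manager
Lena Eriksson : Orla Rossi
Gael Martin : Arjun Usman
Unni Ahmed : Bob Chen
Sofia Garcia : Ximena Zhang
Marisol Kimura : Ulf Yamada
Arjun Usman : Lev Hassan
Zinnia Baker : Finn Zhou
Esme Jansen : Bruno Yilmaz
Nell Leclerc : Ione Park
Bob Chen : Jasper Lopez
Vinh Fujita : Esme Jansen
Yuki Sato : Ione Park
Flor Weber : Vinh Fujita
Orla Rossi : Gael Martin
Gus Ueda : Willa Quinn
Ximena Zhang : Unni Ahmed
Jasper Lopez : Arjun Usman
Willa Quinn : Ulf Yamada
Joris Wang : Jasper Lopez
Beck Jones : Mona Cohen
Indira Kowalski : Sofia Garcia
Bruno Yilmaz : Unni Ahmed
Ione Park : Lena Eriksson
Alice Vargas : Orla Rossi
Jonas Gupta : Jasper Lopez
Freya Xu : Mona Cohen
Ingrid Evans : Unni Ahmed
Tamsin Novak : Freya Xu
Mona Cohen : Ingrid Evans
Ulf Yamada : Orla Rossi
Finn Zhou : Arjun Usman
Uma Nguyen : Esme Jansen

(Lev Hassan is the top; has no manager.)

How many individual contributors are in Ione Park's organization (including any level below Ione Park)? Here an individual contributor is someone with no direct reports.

2

The people in Ione Park's organization with no one reporting to them are Yuki Sato, Nell Leclerc. That is 2.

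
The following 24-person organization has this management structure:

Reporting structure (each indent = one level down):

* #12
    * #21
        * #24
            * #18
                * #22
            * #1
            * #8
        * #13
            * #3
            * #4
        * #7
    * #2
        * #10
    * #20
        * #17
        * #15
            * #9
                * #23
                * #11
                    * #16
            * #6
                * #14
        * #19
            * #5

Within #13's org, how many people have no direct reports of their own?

The people in #13's organization with no one reporting to them are #4, #3. That is 2.

2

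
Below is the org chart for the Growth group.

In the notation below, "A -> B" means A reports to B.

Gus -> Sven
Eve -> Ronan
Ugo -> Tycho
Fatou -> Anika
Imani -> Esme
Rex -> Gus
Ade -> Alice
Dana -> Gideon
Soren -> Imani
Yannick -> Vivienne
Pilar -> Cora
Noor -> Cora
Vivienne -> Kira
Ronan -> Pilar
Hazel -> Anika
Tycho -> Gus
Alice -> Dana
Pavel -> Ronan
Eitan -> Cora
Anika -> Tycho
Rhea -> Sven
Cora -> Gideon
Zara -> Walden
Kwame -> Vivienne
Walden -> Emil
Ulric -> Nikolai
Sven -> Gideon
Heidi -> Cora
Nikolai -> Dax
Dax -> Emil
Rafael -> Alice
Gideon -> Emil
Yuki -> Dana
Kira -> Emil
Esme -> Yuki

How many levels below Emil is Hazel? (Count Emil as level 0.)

Chain from Hazel up to Emil: Hazel → Anika → Tycho → Gus → Sven → Gideon → Emil. That is 6 steps up, so Hazel is 6 levels below Emil.

6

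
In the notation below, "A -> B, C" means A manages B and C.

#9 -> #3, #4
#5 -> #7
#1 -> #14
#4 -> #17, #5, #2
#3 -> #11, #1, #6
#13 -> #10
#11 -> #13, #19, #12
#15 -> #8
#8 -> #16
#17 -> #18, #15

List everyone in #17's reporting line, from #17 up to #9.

#17 -> #4 -> #9

#17 reports to #4. #4 reports to #9. #9 is at the top.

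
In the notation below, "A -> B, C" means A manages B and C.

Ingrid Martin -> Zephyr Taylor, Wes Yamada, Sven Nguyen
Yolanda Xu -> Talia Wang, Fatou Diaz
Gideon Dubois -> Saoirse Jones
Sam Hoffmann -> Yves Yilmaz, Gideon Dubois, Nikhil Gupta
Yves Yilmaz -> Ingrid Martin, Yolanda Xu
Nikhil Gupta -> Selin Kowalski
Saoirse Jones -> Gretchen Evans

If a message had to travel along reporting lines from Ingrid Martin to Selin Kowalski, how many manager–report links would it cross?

4

Ingrid Martin is 2 levels below Sam Hoffmann, and Selin Kowalski is 2 levels below Sam Hoffmann (their lowest common manager). The shortest path runs up from Ingrid Martin to Sam Hoffmann and back down to Selin Kowalski: 2 + 2 = 4 links.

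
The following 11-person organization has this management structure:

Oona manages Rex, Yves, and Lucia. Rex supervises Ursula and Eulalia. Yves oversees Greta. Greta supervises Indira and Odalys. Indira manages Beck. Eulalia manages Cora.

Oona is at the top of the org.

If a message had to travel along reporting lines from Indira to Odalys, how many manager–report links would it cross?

Indira is 1 level below Greta, and Odalys is 1 level below Greta (their lowest common manager). The shortest path runs up from Indira to Greta and back down to Odalys: 1 + 1 = 2 links.

2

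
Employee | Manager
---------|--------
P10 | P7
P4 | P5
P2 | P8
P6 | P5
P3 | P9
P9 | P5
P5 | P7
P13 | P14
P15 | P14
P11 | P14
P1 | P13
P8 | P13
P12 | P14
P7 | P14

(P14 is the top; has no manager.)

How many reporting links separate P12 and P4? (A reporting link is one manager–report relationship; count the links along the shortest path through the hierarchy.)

P12 is 1 level below P14, and P4 is 3 levels below P14 (their lowest common manager). The shortest path runs up from P12 to P14 and back down to P4: 1 + 3 = 4 links.

4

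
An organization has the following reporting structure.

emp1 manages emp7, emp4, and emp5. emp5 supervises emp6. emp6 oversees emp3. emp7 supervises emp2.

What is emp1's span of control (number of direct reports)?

emp1 directly manages emp7, emp4, emp5. That is 3 direct reports.

3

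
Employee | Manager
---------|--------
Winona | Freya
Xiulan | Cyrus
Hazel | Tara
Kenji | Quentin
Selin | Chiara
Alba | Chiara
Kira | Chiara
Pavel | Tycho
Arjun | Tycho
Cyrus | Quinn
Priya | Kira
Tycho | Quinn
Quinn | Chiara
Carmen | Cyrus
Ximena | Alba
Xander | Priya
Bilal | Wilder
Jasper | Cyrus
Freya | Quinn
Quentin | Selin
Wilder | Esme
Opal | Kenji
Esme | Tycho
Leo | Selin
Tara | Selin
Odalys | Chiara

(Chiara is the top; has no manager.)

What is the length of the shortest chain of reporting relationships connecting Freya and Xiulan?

3

Freya is 1 level below Quinn, and Xiulan is 2 levels below Quinn (their lowest common manager). The shortest path runs up from Freya to Quinn and back down to Xiulan: 1 + 2 = 3 links.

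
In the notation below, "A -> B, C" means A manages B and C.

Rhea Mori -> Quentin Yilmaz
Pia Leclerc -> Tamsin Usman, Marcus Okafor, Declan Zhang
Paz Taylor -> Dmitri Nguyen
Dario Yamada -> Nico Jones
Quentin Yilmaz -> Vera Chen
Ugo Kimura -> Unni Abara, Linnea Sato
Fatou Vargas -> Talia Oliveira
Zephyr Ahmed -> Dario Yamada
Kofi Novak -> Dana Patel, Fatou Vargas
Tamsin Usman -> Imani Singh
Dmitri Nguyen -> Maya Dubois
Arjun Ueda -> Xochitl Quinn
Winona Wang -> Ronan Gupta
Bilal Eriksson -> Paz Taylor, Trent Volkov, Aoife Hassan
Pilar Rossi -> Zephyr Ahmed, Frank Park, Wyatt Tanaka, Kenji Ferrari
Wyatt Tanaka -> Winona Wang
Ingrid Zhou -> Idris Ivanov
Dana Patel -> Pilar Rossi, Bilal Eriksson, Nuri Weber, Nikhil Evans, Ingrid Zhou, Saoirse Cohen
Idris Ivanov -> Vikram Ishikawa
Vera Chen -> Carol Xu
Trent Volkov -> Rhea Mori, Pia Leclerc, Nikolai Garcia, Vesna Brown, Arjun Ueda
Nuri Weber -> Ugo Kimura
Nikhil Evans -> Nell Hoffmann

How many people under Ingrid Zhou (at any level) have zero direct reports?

The only person in Ingrid Zhou's organization with no one reporting to them is Vikram Ishikawa. That is 1.

1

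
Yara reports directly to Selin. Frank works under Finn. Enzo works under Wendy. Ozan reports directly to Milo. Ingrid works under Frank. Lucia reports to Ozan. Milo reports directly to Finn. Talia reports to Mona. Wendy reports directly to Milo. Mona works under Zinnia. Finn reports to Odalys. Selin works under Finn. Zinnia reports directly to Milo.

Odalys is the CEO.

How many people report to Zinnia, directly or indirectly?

2

Zinnia directly manages Mona. Under Mona: Talia (1). That's 2 in total.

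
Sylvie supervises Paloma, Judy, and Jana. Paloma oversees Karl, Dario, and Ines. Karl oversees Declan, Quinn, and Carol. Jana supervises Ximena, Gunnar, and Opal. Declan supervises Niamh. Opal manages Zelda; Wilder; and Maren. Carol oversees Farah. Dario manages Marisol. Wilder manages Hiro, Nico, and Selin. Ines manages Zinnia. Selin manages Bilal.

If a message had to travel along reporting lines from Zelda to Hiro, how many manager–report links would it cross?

3

Zelda is 1 level below Opal, and Hiro is 2 levels below Opal (their lowest common manager). The shortest path runs up from Zelda to Opal and back down to Hiro: 1 + 2 = 3 links.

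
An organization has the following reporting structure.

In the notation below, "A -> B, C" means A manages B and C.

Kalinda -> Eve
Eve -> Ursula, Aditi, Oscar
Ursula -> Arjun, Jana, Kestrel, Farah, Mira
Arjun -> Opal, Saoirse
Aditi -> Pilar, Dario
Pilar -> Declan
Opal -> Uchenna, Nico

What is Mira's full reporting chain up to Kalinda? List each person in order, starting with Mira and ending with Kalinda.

Mira -> Ursula -> Eve -> Kalinda

Mira reports to Ursula. Ursula reports to Eve. Eve reports to Kalinda. Kalinda is at the top.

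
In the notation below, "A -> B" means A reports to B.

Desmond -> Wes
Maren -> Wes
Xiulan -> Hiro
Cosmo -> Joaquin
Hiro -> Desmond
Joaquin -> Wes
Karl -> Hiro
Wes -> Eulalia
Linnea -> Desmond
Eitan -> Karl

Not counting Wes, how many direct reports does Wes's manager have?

0

Wes reports to Eulalia, and Eulalia has no other direct reports. Wes has 0 peers.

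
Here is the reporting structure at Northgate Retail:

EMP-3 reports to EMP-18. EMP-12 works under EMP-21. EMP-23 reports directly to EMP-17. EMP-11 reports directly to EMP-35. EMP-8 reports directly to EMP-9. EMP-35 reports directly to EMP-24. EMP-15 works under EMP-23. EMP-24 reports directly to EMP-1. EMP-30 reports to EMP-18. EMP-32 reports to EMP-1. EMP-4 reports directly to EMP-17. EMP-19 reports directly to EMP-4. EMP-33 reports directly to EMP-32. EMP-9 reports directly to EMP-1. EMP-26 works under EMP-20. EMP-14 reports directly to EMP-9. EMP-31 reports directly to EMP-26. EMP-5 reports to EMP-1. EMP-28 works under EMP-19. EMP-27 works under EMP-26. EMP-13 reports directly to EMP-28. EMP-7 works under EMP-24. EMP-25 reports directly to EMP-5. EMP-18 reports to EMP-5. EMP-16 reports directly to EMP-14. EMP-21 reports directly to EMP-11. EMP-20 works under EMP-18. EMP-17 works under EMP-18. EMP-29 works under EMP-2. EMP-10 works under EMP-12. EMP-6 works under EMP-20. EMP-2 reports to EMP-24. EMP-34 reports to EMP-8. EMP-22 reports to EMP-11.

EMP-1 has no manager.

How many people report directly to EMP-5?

EMP-5 directly manages EMP-18, EMP-25. That is 2 direct reports.

2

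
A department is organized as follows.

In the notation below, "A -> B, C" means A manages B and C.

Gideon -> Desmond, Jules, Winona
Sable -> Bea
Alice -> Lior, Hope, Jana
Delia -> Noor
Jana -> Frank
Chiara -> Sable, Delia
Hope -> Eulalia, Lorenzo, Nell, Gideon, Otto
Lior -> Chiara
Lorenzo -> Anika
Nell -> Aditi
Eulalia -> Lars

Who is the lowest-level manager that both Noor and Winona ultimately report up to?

Alice

Noor's chain of managers is Delia, Chiara, Lior, Alice. Winona's chain of managers is Gideon, Hope, Alice. The first manager that appears in both chains is Alice.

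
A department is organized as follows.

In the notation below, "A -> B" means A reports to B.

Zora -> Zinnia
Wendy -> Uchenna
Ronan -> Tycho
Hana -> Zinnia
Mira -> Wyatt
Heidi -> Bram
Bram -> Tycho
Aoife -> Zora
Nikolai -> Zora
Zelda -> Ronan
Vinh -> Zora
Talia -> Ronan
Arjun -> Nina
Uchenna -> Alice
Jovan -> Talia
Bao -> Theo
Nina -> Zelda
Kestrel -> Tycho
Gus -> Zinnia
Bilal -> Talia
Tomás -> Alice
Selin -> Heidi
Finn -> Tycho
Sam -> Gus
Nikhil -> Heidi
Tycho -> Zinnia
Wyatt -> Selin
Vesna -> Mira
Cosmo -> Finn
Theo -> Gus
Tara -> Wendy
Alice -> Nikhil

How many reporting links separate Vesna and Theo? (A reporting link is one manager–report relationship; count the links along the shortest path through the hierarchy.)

Vesna is 7 levels below Zinnia, and Theo is 2 levels below Zinnia (their lowest common manager). The shortest path runs up from Vesna to Zinnia and back down to Theo: 7 + 2 = 9 links.

9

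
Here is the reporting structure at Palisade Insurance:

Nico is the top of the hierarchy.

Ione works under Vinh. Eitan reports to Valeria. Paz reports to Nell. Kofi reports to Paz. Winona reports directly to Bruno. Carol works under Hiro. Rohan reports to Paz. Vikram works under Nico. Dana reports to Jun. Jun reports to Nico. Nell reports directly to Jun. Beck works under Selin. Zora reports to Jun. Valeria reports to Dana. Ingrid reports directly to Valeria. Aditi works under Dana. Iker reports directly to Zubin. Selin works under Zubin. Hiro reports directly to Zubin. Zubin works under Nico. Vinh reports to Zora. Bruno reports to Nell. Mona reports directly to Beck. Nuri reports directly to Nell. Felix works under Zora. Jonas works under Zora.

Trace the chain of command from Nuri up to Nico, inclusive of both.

Nuri reports to Nell. Nell reports to Jun. Jun reports to Nico. Nico is at the top.

Nuri -> Nell -> Jun -> Nico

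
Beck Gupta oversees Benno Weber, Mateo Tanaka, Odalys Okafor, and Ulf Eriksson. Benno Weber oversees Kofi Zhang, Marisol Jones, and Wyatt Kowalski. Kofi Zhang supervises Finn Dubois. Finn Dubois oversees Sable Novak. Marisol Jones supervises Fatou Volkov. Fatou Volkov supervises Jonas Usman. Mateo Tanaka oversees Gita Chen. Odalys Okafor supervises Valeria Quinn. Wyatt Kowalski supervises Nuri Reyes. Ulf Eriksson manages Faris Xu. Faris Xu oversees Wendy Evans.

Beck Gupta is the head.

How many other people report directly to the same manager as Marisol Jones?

Marisol Jones reports to Benno Weber. Benno Weber's other direct reports are Kofi Zhang, Wyatt Kowalski — 2 peers.

2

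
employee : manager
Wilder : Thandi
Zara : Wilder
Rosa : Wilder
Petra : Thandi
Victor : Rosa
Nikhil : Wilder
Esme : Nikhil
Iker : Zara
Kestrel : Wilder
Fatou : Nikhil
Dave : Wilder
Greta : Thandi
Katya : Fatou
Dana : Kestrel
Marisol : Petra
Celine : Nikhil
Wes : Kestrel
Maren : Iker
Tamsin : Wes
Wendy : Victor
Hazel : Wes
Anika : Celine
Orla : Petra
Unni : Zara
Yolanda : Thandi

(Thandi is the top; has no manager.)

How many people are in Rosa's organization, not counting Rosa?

Rosa directly manages Victor. Under Victor: Wendy (1). That's 2 in total.

2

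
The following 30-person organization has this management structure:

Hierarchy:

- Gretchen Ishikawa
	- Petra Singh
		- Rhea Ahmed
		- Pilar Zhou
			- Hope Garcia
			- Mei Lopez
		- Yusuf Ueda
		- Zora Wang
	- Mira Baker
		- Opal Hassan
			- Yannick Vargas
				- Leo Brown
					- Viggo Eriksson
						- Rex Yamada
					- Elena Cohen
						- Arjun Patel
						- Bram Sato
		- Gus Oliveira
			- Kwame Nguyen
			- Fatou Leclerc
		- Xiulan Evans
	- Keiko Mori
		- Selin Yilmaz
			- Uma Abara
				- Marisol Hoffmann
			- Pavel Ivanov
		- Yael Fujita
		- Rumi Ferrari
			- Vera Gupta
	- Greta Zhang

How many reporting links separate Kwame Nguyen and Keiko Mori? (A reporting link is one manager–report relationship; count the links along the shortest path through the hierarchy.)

4

Kwame Nguyen is 3 levels below Gretchen Ishikawa, and Keiko Mori is 1 level below Gretchen Ishikawa (their lowest common manager). The shortest path runs up from Kwame Nguyen to Gretchen Ishikawa and back down to Keiko Mori: 3 + 1 = 4 links.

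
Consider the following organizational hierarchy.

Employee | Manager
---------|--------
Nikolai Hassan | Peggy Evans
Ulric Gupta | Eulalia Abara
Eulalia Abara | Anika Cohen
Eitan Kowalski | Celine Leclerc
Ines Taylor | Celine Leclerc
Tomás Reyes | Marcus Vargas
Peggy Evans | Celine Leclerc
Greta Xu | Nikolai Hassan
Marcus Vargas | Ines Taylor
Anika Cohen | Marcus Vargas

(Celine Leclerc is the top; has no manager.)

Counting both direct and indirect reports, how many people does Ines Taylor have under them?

5

Ines Taylor directly manages Marcus Vargas. Under Marcus Vargas: Tomás Reyes, Anika Cohen, Eulalia Abara, Ulric Gupta (4). That's 5 in total.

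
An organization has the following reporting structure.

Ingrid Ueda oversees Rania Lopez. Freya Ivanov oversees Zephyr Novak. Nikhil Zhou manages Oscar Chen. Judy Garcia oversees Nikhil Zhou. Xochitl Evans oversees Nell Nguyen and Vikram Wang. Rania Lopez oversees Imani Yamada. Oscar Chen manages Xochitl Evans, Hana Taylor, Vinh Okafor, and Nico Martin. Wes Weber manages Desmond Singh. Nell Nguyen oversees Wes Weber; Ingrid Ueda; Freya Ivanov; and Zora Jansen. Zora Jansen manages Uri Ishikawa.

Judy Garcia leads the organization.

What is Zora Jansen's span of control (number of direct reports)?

Zora Jansen directly manages Uri Ishikawa. That is 1 direct report.

1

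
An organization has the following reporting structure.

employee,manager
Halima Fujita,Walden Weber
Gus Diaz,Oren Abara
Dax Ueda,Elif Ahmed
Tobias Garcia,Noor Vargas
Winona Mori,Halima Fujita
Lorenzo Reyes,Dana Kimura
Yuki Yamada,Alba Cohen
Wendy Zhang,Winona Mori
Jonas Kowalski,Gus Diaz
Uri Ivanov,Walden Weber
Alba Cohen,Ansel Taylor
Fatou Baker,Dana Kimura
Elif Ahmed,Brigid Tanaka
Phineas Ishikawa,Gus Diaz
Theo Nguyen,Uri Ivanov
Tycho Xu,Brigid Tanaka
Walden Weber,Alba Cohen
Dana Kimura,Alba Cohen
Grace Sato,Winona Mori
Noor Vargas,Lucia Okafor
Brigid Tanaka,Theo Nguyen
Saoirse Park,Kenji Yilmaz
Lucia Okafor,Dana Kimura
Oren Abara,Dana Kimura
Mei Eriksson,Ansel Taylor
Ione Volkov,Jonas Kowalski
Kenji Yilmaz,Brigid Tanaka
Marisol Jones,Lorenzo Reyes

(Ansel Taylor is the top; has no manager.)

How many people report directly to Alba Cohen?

Alba Cohen directly manages Dana Kimura, Walden Weber, Yuki Yamada. That is 3 direct reports.

3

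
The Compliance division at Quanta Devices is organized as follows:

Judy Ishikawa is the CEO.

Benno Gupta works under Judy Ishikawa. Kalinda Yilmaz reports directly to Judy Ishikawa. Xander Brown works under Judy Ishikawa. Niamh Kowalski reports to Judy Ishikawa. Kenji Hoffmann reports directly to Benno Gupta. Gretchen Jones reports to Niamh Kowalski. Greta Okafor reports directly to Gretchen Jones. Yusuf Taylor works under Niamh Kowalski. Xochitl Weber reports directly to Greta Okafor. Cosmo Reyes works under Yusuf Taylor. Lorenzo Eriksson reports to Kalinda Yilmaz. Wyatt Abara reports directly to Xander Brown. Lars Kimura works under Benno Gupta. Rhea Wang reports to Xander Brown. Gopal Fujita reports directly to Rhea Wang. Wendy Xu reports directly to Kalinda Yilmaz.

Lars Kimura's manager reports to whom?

Judy Ishikawa

Lars Kimura reports to Benno Gupta, and Benno Gupta reports to Judy Ishikawa. So Lars Kimura's skip-level manager is Judy Ishikawa.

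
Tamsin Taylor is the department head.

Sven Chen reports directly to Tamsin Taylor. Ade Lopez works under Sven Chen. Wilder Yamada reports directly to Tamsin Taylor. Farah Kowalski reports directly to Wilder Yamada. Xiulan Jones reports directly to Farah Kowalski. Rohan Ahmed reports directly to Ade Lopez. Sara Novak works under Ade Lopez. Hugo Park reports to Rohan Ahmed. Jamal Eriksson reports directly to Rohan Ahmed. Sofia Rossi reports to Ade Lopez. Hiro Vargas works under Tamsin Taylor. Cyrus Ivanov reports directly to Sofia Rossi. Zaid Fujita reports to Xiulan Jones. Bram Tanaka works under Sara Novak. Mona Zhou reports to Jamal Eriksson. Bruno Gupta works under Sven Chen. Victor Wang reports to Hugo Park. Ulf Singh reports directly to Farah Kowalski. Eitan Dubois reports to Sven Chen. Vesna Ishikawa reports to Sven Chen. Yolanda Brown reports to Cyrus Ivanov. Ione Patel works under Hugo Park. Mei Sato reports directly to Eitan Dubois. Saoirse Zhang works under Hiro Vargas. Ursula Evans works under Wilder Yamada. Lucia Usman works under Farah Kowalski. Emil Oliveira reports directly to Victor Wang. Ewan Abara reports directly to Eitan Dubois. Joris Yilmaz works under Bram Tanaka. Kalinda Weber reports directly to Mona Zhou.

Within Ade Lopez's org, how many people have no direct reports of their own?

The people in Ade Lopez's organization with no one reporting to them are Yolanda Brown, Joris Yilmaz, Kalinda Weber, Ione Patel, Emil Oliveira. That is 5.

5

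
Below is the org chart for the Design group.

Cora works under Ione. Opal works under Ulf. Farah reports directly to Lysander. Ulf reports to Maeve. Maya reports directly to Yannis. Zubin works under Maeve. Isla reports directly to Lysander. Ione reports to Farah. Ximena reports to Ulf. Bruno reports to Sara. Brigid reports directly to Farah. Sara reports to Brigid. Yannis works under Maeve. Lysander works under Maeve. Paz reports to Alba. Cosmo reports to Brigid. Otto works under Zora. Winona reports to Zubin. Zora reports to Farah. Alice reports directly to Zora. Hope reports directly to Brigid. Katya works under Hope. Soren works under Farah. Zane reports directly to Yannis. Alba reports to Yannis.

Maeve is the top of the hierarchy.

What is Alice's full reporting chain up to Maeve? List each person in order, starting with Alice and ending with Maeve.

Alice reports to Zora. Zora reports to Farah. Farah reports to Lysander. Lysander reports to Maeve. Maeve is at the top.

Alice -> Zora -> Farah -> Lysander -> Maeve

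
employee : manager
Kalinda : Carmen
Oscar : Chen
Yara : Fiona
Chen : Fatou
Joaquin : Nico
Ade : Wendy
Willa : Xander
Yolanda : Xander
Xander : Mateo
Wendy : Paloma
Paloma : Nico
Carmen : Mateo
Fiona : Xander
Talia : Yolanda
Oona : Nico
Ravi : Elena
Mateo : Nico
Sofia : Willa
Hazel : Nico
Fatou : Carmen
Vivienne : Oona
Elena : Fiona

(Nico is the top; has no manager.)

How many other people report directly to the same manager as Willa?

2

Willa reports to Xander. Xander's other direct reports are Fiona, Yolanda — 2 peers.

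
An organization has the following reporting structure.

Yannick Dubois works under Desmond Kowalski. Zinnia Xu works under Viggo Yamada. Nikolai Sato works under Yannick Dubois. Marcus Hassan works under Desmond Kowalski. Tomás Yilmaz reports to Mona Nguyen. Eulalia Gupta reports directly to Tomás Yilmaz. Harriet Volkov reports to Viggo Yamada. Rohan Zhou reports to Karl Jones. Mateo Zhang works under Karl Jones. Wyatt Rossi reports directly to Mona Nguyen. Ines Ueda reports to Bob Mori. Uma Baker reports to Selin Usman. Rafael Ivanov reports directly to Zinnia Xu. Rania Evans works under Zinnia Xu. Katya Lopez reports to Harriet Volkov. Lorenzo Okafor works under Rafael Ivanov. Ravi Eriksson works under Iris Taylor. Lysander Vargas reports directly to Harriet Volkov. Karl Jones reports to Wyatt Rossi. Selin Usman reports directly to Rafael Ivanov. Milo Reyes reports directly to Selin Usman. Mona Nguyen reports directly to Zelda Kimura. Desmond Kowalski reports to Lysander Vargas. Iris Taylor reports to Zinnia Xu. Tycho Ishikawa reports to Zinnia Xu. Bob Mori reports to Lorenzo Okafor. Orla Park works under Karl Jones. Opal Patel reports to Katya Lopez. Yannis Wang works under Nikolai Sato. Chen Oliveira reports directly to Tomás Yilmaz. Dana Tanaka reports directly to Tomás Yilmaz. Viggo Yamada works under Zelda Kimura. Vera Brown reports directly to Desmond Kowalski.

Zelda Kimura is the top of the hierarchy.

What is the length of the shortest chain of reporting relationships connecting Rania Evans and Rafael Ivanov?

2

Rania Evans is 1 level below Zinnia Xu, and Rafael Ivanov is 1 level below Zinnia Xu (their lowest common manager). The shortest path runs up from Rania Evans to Zinnia Xu and back down to Rafael Ivanov: 1 + 1 = 2 links.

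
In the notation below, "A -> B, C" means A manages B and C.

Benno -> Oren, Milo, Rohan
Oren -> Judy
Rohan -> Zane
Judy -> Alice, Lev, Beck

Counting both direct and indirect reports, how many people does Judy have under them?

Judy directly manages Alice, Lev, Beck. Alice has no reports. Lev has no reports. Beck has no reports. So Judy's organization is 3 direct reports plus everyone under them: 1 + 1 + 1 = 3.

3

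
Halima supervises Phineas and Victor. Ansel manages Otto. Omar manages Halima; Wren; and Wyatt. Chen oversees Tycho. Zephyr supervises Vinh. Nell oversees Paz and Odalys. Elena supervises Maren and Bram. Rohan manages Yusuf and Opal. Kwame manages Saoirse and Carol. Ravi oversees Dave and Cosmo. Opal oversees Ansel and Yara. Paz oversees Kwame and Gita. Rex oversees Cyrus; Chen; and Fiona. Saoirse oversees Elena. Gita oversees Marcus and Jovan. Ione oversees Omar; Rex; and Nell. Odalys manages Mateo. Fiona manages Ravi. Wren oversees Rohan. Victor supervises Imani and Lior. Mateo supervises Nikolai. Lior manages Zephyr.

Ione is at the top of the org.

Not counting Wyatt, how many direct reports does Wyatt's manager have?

Wyatt reports to Omar. Omar's other direct reports are Halima, Wren — 2 peers.

2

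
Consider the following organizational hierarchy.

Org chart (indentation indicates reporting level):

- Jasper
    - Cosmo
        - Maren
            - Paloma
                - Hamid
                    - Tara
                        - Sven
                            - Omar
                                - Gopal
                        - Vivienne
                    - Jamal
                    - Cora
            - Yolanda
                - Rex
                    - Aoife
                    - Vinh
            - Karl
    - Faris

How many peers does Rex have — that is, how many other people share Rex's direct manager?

Rex reports to Yolanda, and Yolanda has no other direct reports. Rex has 0 peers.

0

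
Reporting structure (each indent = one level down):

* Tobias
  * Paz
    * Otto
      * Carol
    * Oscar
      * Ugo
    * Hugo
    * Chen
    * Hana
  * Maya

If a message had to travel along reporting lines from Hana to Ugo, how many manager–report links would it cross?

3

Hana is 1 level below Paz, and Ugo is 2 levels below Paz (their lowest common manager). The shortest path runs up from Hana to Paz and back down to Ugo: 1 + 2 = 3 links.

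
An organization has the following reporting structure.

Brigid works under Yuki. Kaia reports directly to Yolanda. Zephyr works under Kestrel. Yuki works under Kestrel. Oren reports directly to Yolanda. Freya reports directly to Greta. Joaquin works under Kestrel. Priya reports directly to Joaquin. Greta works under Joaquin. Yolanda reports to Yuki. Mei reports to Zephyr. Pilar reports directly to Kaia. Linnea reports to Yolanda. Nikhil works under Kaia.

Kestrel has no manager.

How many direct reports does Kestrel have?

Kestrel directly manages Zephyr, Yuki, Joaquin. That is 3 direct reports.

3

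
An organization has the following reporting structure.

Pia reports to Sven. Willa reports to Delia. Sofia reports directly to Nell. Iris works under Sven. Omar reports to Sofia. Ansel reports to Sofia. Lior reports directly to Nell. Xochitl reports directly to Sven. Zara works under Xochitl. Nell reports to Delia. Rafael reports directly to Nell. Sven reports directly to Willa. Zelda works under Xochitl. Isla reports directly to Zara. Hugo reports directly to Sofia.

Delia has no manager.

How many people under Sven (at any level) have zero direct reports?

4

The people in Sven's organization with no one reporting to them are Iris, Zelda, Isla, Pia. That is 4.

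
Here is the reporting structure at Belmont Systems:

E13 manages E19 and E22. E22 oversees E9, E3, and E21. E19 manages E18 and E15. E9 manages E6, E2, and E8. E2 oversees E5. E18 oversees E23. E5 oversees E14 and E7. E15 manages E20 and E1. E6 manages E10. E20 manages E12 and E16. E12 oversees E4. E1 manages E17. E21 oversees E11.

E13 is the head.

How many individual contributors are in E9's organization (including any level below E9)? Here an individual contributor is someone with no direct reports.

4

The people in E9's organization with no one reporting to them are E8, E10, E7, E14. That is 4.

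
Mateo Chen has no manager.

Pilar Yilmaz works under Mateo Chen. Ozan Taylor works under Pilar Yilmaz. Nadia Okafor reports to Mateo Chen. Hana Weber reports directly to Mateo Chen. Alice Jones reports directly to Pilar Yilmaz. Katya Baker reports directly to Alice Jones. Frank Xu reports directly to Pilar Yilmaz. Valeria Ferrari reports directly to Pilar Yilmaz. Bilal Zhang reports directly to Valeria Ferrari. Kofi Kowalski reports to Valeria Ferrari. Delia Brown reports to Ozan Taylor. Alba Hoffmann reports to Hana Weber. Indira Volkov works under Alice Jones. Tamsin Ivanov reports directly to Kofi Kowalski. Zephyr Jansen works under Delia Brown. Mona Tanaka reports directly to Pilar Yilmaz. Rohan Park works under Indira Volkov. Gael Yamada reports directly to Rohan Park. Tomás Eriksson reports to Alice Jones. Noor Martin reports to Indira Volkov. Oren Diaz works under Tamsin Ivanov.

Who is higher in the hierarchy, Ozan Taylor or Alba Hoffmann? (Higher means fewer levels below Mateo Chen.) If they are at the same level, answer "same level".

same level

Both Ozan Taylor and Alba Hoffmann are 2 levels below Mateo Chen.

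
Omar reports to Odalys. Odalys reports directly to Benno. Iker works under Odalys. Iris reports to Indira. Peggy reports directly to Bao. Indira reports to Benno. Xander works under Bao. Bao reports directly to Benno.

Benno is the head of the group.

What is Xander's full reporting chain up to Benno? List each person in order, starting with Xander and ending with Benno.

Xander -> Bao -> Benno

Xander reports to Bao. Bao reports to Benno. Benno is at the top.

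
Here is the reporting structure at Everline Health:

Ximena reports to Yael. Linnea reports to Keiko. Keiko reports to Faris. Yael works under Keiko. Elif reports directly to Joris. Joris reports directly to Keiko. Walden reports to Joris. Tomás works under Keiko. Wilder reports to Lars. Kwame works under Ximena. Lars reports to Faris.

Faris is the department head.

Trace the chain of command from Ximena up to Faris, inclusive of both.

Ximena -> Yael -> Keiko -> Faris

Ximena reports to Yael. Yael reports to Keiko. Keiko reports to Faris. Faris is at the top.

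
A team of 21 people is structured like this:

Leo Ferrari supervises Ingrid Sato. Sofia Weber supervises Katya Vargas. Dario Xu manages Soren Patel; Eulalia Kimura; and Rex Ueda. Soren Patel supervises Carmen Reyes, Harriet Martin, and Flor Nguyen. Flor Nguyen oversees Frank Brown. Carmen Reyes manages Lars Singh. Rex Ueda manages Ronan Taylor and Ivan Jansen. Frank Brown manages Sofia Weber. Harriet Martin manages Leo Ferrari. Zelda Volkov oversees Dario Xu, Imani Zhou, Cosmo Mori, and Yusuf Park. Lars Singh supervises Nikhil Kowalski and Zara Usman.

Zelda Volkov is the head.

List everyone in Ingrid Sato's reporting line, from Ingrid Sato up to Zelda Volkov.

Ingrid Sato -> Leo Ferrari -> Harriet Martin -> Soren Patel -> Dario Xu -> Zelda Volkov

Ingrid Sato reports to Leo Ferrari. Leo Ferrari reports to Harriet Martin. Harriet Martin reports to Soren Patel. Soren Patel reports to Dario Xu. Dario Xu reports to Zelda Volkov. Zelda Volkov is at the top.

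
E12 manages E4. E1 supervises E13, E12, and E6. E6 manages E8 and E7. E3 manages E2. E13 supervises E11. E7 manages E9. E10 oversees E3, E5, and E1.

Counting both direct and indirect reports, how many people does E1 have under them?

E1 directly manages E13, E12, E6. Under E13: E11 (1). Under E12: E4 (1). Under E6: E8, E7, E9 (3). So E1's organization is 3 direct reports plus everyone under them: 2 + 2 + 4 = 8.

8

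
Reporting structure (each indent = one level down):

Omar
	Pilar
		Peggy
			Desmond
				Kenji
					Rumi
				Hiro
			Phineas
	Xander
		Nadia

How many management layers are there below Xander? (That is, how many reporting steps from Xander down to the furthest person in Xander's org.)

The longest chain under Xander runs Xander → Nadia, which is 1 level below Xander.

1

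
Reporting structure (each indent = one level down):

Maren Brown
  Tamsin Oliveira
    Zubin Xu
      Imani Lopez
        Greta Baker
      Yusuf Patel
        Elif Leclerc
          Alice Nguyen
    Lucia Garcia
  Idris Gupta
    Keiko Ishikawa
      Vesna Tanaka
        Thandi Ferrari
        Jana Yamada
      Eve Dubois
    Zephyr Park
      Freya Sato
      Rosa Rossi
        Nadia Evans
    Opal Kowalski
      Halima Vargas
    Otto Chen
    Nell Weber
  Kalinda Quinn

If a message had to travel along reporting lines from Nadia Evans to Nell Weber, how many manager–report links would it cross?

4

Nadia Evans is 3 levels below Idris Gupta, and Nell Weber is 1 level below Idris Gupta (their lowest common manager). The shortest path runs up from Nadia Evans to Idris Gupta and back down to Nell Weber: 3 + 1 = 4 links.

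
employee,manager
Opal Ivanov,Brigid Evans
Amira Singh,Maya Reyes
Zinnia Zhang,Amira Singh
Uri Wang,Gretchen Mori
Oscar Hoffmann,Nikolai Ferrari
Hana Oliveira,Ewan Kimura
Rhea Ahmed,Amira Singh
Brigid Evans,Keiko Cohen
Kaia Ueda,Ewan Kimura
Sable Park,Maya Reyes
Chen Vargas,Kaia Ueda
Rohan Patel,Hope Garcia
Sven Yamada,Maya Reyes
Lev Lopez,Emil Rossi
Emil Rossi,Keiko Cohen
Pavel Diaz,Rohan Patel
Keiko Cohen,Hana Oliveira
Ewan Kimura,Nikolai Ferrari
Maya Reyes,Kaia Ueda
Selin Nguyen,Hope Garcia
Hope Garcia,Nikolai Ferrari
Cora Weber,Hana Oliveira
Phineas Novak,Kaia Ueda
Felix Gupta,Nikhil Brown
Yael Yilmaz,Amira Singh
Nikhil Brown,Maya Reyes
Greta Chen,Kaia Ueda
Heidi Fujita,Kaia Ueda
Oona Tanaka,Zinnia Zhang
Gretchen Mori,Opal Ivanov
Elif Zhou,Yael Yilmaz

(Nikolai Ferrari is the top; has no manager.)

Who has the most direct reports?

Kaia Ueda

Direct-report counts: Nikolai Ferrari has 3; Ewan Kimura has 2; Kaia Ueda has 5; Maya Reyes has 4; Amira Singh has 3; Zinnia Zhang has 1; Yael Yilmaz has 1; Nikhil Brown has 1; Hana Oliveira has 2; Keiko Cohen has 2; Emil Rossi has 1; Brigid Evans has 1; Opal Ivanov has 1; Gretchen Mori has 1; Hope Garcia has 2; Rohan Patel has 1. The largest is 5, held by Kaia Ueda.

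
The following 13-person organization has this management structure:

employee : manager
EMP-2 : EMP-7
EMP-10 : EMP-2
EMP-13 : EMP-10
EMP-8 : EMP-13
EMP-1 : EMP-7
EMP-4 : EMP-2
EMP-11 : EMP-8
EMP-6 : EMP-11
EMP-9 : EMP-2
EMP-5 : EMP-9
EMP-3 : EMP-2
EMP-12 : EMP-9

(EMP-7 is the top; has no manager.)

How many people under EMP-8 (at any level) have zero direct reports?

1

The only person in EMP-8's organization with no one reporting to them is EMP-6. That is 1.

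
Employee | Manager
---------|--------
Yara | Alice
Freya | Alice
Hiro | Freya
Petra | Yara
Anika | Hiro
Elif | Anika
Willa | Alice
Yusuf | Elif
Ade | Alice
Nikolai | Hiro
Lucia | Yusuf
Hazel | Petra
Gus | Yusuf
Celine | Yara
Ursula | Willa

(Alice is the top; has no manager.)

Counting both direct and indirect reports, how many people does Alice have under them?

15

Alice directly manages Yara, Freya, Willa, Ade. Under Yara: Celine, Petra, Hazel (3). Under Freya: Hiro, Nikolai, Anika, Elif, Yusuf, Gus, Lucia (7). Under Willa: Ursula (1). Ade has no reports. So Alice's organization is 4 direct reports plus everyone under them: 4 + 8 + 2 + 1 = 15.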